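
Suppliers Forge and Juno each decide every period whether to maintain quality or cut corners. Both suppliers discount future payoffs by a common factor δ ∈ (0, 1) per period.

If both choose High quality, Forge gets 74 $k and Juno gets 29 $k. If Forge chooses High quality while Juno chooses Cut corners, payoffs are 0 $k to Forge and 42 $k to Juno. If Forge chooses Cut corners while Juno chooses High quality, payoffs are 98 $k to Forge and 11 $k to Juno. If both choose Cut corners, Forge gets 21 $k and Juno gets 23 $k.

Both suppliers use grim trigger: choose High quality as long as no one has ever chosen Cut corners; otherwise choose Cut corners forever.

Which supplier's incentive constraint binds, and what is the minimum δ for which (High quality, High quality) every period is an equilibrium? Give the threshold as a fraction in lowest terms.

Juno; δ ≥ 13/19

For Forge: deviation gain 98−74 = 24, per-period punishment loss 74−21 = 53. IC gives δ ≥ 24/77.
For Juno: gain 13, loss 6 per period, so δ ≥ 13/19.
The tighter constraint is Juno's, so cooperation needs δ ≥ 13/19.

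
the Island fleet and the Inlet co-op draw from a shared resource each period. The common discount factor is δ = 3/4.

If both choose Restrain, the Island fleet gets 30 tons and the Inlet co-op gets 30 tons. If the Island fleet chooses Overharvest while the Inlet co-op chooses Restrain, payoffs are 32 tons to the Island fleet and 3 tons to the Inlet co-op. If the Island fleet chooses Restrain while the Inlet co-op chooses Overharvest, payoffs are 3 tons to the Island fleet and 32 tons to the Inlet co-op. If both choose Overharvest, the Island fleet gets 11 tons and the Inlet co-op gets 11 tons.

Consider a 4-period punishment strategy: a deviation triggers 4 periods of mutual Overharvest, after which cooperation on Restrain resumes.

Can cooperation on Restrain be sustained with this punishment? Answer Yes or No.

A one-shot deviation gives 32 now, then 11 for 4 periods, then back to 30.
Gain from deviating: (32−30) today; loss: (30−11) in each of the next 4 periods.
No-deviation condition: (30−11)(δ+…+δ^4) ≥ 32−30, i.e. δ+…+δ^4 ≥ 2/19.
At δ = 3/4: δ+…+δ^4 = 2.0508 ≥ 0.1053.
So cooperation is sustainable.

Yes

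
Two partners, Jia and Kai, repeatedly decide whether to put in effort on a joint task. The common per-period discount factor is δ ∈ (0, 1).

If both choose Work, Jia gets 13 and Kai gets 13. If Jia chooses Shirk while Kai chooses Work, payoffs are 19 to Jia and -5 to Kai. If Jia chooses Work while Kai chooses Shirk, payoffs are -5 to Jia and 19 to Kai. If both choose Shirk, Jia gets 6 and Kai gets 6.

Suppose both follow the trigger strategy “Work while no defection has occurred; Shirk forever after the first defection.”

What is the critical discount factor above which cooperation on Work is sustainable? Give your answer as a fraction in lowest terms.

6/13

Cooperation forever yields 13 each period: 13/(1−δ).
Deviating yields 19 once, then 6 forever: 19 + 6δ/(1−δ).
No profitable deviation requires 13/(1−δ) ≥ 19 + 6δ/(1−δ).
Multiplying by (1−δ): 13 ≥ 19(1−δ) + 6δ = 19 − 13δ.
So 13δ ≥ 6, i.e. δ ≥ 6/13.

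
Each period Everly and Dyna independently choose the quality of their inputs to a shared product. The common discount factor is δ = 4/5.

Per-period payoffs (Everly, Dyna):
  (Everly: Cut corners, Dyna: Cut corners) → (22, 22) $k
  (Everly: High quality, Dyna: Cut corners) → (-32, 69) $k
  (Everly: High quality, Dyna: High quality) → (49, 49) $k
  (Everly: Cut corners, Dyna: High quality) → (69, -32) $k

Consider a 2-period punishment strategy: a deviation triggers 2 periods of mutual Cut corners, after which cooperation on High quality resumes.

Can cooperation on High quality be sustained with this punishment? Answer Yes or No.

IC: δ+…+δ^2 ≥ (69−49)/(49−22) = 20/27.
At δ = 4/5: partial sum = 1.4400 ≥ 0.7407. Cooperation sustainable.

Yes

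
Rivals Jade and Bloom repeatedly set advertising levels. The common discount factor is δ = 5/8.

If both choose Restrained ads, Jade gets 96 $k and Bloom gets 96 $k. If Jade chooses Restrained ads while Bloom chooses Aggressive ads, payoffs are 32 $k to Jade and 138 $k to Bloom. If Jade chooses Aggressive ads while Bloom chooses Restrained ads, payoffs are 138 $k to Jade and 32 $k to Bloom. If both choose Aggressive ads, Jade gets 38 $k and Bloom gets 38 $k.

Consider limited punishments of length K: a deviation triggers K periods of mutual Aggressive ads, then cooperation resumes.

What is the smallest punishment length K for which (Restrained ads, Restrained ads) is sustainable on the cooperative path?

2

No profitable deviation requires (96−38)(δ+…+δ^K) ≥ 138−96, i.e. δ+…+δ^K ≥ 21/29 ≈ 0.7241.
With δ = 5/8, the partial sums are K=1: 0.6250, K=2: 1.0156.
K = 2 is the first length at which the sum reaches 0.7241.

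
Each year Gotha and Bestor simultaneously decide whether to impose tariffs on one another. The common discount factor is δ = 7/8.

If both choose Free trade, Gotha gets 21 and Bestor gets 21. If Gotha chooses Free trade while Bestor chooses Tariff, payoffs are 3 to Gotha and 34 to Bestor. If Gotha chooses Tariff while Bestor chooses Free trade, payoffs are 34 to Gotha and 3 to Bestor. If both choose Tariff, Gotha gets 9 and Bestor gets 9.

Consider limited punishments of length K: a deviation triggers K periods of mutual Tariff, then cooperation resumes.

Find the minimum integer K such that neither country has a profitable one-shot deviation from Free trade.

Need Σ_{k=1}^{K} δ^k ≥ (34−21)/(21−9) = 1.0833 at δ = 7/8.
At K = 1 the sum is 0.8750 < 1.0833; at K = 2 it is 1.6406 ≥ 1.0833.
So the minimum punishment length is K = 2.

2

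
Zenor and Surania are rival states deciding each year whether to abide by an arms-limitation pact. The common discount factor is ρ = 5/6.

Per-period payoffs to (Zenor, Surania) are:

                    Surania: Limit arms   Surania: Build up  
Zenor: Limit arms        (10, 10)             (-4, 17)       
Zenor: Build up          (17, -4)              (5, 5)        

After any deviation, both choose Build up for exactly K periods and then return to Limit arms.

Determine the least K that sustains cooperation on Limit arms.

Need Σ_{k=1}^{K} ρ^k ≥ (17−10)/(10−5) = 1.4000 at ρ = 5/6.
At K = 1 the sum is 0.8333 < 1.4000; at K = 2 it is 1.5278 ≥ 1.4000.
So the minimum punishment length is K = 2.

2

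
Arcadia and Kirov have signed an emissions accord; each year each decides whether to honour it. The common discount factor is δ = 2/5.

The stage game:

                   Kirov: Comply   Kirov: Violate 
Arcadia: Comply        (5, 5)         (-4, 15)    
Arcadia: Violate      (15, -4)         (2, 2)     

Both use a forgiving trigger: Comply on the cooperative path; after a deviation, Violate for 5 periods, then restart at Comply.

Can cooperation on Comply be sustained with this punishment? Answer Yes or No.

No

Comparing payoff streams over the 6 periods until play realigns: cooperate → 5(1+δ+…+δ^5); deviate → 15 + 2(δ+…+δ^5).
Cooperation is sustained iff (5−2)(δ+…+δ^5) ≥ 15−5.
δ+…+δ^5 = 2/5·(1−(2/5)^5)/(1−2/5) = 0.6598, and (15−5)/(5−2) = 3.3333.
0.6598 < 3.3333, so cooperation is not sustainable.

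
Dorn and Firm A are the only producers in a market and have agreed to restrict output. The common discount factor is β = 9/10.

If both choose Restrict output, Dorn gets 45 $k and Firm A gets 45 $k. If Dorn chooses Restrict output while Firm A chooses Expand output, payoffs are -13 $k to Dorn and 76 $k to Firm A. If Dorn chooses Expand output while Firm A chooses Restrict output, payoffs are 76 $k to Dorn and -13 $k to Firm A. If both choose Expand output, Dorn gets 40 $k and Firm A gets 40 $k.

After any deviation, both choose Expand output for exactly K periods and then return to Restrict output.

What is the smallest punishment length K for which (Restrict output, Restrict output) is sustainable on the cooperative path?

IC: β(1−β^K)/(1−β) ≥ (76−45)/(45−40) = 31/5.
With β = 9/10: need 1 − β^K ≥ 31/5·(1−9/10)/(9/10), i.e. β^K ≤ 0.3111.
Since (9/10)^11 = 0.3138 and (9/10)^12 = 0.2824, the smallest such K is 12.

12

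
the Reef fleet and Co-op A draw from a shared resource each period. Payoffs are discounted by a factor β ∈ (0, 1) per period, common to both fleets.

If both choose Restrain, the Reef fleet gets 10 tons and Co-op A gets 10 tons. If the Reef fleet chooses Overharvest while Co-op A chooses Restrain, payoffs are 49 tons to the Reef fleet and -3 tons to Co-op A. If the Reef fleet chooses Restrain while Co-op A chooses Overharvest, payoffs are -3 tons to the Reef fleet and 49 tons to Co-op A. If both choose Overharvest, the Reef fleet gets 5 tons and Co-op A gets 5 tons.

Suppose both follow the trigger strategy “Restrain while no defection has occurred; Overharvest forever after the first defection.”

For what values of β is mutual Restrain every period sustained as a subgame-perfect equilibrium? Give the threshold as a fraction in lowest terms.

39/44

Under grim trigger the critical discount factor is (T−C)/(T−P) with T = 49, C = 10, P = 5.
β* = (49−10)/(49−5) = 39/44.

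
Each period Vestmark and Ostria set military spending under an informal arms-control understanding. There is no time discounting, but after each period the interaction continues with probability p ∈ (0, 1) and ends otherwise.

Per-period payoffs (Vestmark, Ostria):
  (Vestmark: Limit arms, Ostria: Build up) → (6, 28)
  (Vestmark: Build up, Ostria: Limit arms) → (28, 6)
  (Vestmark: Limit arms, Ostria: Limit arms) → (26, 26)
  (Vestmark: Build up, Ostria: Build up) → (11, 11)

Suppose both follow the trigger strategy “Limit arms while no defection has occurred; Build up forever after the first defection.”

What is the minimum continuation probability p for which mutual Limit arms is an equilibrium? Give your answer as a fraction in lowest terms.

With no time discounting, the continuation probability p plays the role of the discount factor.
Grim-trigger IC: 26/(1−p) ≥ 28 + 11p/(1−p) ⇒ p ≥ (28−26)/(28−11) = 2/17.

2/17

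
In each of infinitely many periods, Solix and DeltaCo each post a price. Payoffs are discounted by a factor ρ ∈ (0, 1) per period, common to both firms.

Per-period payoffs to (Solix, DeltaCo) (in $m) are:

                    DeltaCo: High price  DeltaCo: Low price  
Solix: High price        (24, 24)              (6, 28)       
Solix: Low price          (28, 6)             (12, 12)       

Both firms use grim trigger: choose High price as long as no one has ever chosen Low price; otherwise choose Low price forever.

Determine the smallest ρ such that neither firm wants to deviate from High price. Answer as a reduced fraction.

Cooperation forever yields 24 each period: 24/(1−ρ).
Deviating yields 28 once, then 12 forever: 28 + 12ρ/(1−ρ).
No profitable deviation requires 24/(1−ρ) ≥ 28 + 12ρ/(1−ρ).
Multiplying by (1−ρ): 24 ≥ 28(1−ρ) + 12ρ = 28 − 16ρ.
So 16ρ ≥ 4, i.e. ρ ≥ 4/16 = 1/4.

1/4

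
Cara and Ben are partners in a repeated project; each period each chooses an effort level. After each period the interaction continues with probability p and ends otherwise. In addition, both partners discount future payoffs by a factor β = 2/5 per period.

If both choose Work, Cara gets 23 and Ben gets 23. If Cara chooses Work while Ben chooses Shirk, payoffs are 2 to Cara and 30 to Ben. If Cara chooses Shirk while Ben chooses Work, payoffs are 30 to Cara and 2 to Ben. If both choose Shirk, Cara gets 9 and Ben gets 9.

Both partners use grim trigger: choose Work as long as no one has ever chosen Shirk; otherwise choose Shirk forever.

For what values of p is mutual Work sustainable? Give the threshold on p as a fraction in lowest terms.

Expected continuation weight on next period's payoff is β·p = 2/5·p, which plays the role of the discount factor.
Cooperation requires 2/5·p ≥ (30−23)/(30−9) = 1/3, hence p ≥ 5/6.

5/6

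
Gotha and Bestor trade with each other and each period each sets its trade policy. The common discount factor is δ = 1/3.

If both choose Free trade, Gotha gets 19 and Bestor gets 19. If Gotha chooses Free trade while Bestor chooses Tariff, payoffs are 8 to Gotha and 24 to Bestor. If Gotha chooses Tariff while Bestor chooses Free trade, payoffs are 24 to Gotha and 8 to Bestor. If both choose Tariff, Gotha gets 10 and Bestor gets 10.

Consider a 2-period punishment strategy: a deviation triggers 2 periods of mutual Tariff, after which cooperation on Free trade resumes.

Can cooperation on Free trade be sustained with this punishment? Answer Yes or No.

A one-shot deviation gives 24 now, then 10 for 2 periods, then back to 19.
Gain from deviating: (24−19) today; loss: (19−10) in each of the next 2 periods.
No-deviation condition: (19−10)(δ+…+δ^2) ≥ 24−19, i.e. δ+…+δ^2 ≥ 5/9.
At δ = 1/3: δ+…+δ^2 = 0.4444 < 0.5556.
So cooperation is not sustainable.

No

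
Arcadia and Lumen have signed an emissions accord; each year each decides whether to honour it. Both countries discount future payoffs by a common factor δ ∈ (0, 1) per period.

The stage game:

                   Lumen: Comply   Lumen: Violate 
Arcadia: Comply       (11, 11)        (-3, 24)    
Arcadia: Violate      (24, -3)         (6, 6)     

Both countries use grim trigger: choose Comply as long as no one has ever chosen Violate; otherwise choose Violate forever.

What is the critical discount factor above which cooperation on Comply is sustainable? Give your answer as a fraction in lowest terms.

13/18

Under grim trigger the critical discount factor is (T−C)/(T−P) with T = 24, C = 11, P = 6.
δ* = (24−11)/(24−6) = 13/18.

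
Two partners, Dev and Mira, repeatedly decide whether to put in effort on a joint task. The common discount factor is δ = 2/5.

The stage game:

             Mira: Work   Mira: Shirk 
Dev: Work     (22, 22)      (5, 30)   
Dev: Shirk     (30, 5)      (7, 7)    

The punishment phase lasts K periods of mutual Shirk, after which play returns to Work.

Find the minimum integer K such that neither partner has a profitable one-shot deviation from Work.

IC: δ(1−δ^K)/(1−δ) ≥ (30−22)/(22−7) = 8/15.
With δ = 2/5: need 1 − δ^K ≥ 8/15·(1−2/5)/(2/5), i.e. δ^K ≤ 0.2000.
Since (2/5)^1 = 0.4000 and (2/5)^2 = 0.1600, the smallest such K is 2.

2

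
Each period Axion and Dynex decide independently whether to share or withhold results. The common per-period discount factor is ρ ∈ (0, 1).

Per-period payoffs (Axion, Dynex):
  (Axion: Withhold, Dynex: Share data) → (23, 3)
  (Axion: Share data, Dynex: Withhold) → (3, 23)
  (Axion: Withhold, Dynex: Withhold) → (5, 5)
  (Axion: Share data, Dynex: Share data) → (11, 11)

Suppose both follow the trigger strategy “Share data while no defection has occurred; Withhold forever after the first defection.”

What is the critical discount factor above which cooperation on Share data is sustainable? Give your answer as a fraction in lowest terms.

Under grim trigger the critical discount factor is (T−C)/(T−P) with T = 23, C = 11, P = 5.
ρ* = (23−11)/(23−5) = 12/18 = 2/3.

2/3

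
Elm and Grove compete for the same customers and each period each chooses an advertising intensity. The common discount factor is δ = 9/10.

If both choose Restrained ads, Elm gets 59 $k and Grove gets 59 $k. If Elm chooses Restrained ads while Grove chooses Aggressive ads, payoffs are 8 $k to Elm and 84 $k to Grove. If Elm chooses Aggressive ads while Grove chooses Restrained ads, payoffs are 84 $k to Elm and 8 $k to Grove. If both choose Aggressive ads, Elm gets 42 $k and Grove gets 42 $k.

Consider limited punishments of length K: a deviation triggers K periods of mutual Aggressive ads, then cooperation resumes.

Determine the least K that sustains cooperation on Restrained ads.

2

IC: δ(1−δ^K)/(1−δ) ≥ (84−59)/(59−42) = 25/17.
With δ = 9/10: need 1 − δ^K ≥ 25/17·(1−9/10)/(9/10), i.e. δ^K ≤ 0.8366.
Since (9/10)^1 = 0.9000 and (9/10)^2 = 0.8100, the smallest such K is 2.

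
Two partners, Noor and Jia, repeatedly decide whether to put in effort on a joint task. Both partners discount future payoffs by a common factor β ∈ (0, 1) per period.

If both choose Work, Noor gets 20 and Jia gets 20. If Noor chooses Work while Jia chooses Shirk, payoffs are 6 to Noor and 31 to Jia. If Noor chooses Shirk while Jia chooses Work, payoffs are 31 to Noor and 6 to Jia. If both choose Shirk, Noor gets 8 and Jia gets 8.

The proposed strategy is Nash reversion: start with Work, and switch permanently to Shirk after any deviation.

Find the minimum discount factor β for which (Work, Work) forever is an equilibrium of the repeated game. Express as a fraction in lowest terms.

11/23

Under grim trigger the critical discount factor is (T−C)/(T−P) with T = 31, C = 20, P = 8.
β* = (31−20)/(31−8) = 11/23.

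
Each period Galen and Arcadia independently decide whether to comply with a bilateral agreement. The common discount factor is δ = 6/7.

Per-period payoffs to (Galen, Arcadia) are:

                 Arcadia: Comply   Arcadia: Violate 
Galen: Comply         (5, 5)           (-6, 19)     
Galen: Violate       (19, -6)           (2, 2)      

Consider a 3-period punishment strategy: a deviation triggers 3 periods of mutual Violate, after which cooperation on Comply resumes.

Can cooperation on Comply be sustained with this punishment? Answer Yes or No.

No

Comparing payoff streams over the 4 periods until play realigns: cooperate → 5(1+δ+…+δ^3); deviate → 19 + 2(δ+…+δ^3).
Cooperation is sustained iff (5−2)(δ+…+δ^3) ≥ 19−5.
δ+…+δ^3 = 6/7·(1−(6/7)^3)/(1−6/7) = 2.2216, and (19−5)/(5−2) = 4.6667.
2.2216 < 4.6667, so cooperation is not sustainable.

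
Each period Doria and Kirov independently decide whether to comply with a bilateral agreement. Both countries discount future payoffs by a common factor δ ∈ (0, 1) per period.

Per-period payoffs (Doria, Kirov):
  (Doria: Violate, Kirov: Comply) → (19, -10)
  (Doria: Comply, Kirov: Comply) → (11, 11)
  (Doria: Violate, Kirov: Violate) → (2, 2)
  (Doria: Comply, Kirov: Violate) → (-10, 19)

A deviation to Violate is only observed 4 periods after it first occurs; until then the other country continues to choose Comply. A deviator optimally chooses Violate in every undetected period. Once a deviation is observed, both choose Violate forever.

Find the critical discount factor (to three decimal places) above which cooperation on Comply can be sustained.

Deviating for the 4 undetected periods gains 19−11 = 8 per period over cooperation, then loses 11−2 = 9 per period forever once punishment starts.
Gain: 8(1 + δ + … + δ^3); loss: 9·δ^4/(1−δ).
No profitable deviation ⇔ 8(1−δ^4) ≤ 9·δ^4, i.e. δ^4 ≥ 8/(8+9) = 8/17.
Hence δ ≥ (8/17)^(1/4) ≈ 0.828.

0.828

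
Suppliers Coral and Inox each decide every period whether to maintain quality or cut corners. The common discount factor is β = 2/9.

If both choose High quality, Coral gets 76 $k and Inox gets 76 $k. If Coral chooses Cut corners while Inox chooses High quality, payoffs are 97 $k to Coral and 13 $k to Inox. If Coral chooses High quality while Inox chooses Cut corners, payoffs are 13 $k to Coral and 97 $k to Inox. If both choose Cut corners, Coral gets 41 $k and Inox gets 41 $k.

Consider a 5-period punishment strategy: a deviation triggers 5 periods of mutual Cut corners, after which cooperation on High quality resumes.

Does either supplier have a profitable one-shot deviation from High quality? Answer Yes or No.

Yes

Comparing payoff streams over the 6 periods until play realigns: cooperate → 76(1+β+…+β^5); deviate → 97 + 41(β+…+β^5).
Cooperation is sustained iff (76−41)(β+…+β^5) ≥ 97−76.
β+…+β^5 = 2/9·(1−(2/9)^5)/(1−2/9) = 0.2856, and (97−76)/(76−41) = 0.6000.
0.2856 < 0.6000, so cooperation is not sustainable.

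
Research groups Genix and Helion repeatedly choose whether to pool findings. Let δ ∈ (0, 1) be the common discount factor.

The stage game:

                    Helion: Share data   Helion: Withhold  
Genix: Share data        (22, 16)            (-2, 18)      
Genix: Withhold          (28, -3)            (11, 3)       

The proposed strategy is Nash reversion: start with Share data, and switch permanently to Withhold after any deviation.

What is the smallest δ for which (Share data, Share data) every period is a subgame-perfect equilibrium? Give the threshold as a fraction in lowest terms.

Genix's threshold: (28−22)/(28−11) = 6/17.
Helion's threshold: (18−16)/(18−3) = 2/15.
6/17 > 2/15, so Genix binds and δ* = 6/17.

6/17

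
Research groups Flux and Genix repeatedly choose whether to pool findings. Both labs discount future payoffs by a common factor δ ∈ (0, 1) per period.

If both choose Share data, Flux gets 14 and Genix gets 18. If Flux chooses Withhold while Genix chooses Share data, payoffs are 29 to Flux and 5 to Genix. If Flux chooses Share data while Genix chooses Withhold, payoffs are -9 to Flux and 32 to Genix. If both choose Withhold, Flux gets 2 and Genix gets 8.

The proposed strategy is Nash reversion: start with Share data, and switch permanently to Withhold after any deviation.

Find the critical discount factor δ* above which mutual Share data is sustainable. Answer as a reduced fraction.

For Flux: deviation gain 29−14 = 15, per-period punishment loss 14−2 = 12. IC gives δ ≥ 15/27 = 5/9.
For Genix: gain 14, loss 10 per period, so δ ≥ 14/24 = 7/12.
The tighter constraint is Genix's, so cooperation needs δ ≥ 7/12.

7/12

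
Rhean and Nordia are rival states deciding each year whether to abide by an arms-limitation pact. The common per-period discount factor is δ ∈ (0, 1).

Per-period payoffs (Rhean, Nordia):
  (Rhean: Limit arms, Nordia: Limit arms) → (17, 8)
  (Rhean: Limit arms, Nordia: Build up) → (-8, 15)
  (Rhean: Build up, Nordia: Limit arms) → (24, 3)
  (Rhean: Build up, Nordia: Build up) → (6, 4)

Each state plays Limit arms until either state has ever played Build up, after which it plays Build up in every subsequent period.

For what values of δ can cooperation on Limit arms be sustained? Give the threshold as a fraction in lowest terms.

7/11

Rhean: cooperation gives 17 each period; deviation gives 24 once then 6 forever.
  17/(1−δ) ≥ 24 + 6δ/(1−δ) ⇒ δ ≥ 7/18.
Nordia: cooperation gives 8 each period; deviation gives 15 once then 4 forever.
  δ ≥ 7/11.
Both must hold, so the binding constraint is Nordia's: δ ≥ 7/11.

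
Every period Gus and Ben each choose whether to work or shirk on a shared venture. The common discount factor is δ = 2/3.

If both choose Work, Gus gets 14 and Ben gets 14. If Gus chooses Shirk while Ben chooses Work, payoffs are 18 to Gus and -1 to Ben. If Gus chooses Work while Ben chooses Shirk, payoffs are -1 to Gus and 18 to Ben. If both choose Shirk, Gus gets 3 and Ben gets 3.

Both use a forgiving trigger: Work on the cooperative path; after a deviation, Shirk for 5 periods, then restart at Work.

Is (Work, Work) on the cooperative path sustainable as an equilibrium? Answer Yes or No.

Yes

Comparing payoff streams over the 6 periods until play realigns: cooperate → 14(1+δ+…+δ^5); deviate → 18 + 3(δ+…+δ^5).
Cooperation is sustained iff (14−3)(δ+…+δ^5) ≥ 18−14.
δ+…+δ^5 = 2/3·(1−(2/3)^5)/(1−2/3) = 1.7366, and (18−14)/(14−3) = 0.3636.
1.7366 ≥ 0.3636, so cooperation is sustainable.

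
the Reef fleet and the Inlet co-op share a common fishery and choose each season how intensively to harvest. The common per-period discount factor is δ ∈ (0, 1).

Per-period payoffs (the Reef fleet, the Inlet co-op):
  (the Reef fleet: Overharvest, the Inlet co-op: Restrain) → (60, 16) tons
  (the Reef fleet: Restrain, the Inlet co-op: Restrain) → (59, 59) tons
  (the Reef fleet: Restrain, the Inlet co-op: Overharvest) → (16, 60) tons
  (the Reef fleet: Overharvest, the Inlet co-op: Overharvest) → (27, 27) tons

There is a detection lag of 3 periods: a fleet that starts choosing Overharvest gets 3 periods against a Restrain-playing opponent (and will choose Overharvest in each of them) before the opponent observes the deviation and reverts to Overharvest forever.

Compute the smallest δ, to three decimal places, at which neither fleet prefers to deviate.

0.312

A deviator earns 60 for 3 periods, then 27 forever; cooperating earns 59 forever. Multiplying the IC by (1−δ):
59 ≥ 60(1−δ^3) + 27δ^3, so 33·δ^3 ≥ 1 and δ^3 ≥ 1/33.
δ ≥ (1/33)^(1/3) ≈ 0.312.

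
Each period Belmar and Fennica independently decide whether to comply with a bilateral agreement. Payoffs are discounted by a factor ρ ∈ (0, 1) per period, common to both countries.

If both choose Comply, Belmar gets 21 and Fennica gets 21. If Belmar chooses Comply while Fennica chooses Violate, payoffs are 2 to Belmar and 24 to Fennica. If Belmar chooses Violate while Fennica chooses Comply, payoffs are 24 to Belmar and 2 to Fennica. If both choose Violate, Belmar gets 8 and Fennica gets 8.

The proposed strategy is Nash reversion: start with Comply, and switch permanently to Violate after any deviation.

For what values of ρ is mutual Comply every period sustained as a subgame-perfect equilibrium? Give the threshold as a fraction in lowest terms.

3/16

Under grim trigger the critical discount factor is (T−C)/(T−P) with T = 24, C = 21, P = 8.
ρ* = (24−21)/(24−8) = 3/16.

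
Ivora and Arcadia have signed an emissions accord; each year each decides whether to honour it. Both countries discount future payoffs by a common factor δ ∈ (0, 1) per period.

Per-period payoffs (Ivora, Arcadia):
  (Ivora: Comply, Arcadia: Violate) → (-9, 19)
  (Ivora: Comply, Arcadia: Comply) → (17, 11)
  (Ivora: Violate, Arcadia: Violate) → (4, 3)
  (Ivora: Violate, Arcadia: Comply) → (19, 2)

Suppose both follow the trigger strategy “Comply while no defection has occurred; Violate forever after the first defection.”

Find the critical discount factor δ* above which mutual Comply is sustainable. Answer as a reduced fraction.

1/2

Ivora: cooperation gives 17 each period; deviation gives 19 once then 4 forever.
  17/(1−δ) ≥ 19 + 4δ/(1−δ) ⇒ δ ≥ 2/15.
Arcadia: cooperation gives 11 each period; deviation gives 19 once then 3 forever.
  δ ≥ 8/16 = 1/2.
Both must hold, so the binding constraint is Arcadia's: δ ≥ 1/2.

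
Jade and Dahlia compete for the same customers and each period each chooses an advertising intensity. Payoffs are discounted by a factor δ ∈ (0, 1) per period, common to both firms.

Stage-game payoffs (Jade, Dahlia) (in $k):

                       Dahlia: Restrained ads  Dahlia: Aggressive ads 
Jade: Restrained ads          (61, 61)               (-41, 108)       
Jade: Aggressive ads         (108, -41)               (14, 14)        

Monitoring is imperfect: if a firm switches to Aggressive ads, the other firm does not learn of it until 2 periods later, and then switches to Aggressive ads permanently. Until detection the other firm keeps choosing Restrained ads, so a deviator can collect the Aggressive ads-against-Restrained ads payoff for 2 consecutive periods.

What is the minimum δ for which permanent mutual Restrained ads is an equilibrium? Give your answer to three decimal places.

0.707

Deviating for the 2 undetected periods gains 108−61 = 47 per period over cooperation, then loses 61−14 = 47 per period forever once punishment starts.
Gain: 47(1 + δ + … + δ^1); loss: 47·δ^2/(1−δ).
No profitable deviation ⇔ 47(1−δ^2) ≤ 47·δ^2, i.e. δ^2 ≥ 47/(47+47) = 1/2.
Hence δ ≥ (1/2)^(1/2) ≈ 0.707.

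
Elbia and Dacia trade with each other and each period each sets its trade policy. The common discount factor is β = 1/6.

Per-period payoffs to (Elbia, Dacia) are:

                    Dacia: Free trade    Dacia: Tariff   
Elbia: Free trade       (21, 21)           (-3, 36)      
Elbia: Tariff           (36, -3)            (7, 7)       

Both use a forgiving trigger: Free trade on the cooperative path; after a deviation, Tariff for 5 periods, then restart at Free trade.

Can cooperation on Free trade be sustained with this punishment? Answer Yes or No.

IC: β+…+β^5 ≥ (36−21)/(21−7) = 15/14.
At β = 1/6: partial sum = 0.2000 < 1.0714. Cooperation not sustainable.

No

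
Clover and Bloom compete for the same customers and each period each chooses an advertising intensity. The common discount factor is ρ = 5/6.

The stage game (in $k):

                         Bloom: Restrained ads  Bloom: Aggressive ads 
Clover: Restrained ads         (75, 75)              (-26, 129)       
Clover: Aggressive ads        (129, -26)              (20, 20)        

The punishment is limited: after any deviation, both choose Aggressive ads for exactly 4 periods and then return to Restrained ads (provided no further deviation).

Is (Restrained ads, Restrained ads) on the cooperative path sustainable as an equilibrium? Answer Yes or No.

Yes

IC: ρ+…+ρ^4 ≥ (129−75)/(75−20) = 54/55.
At ρ = 5/6: partial sum = 2.5887 ≥ 0.9818. Cooperation sustainable.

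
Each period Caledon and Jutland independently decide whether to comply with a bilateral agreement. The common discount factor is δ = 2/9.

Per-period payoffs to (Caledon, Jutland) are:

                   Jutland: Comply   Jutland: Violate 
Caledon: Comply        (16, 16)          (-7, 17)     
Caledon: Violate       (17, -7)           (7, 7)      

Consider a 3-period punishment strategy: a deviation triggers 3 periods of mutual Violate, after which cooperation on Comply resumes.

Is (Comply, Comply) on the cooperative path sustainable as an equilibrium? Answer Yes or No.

Comparing payoff streams over the 4 periods until play realigns: cooperate → 16(1+δ+…+δ^3); deviate → 17 + 7(δ+…+δ^3).
Cooperation is sustained iff (16−7)(δ+…+δ^3) ≥ 17−16.
δ+…+δ^3 = 2/9·(1−(2/9)^3)/(1−2/9) = 0.2826, and (17−16)/(16−7) = 0.1111.
0.2826 ≥ 0.1111, so cooperation is sustainable.

Yes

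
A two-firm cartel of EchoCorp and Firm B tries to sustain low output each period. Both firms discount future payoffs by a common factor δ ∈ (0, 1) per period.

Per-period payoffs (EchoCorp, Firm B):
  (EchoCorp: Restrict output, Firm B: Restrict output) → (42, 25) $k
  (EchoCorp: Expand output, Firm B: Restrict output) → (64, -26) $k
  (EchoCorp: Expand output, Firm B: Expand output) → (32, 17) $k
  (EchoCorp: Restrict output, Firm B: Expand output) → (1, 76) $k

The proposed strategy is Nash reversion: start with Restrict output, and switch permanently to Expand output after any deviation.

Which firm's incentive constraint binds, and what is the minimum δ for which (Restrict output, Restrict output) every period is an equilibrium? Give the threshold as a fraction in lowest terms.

Firm B; δ ≥ 51/59

EchoCorp's threshold: (64−42)/(64−32) = 11/16.
Firm B's threshold: (76−25)/(76−17) = 51/59.
11/16 < 51/59, so Firm B binds and δ* = 51/59.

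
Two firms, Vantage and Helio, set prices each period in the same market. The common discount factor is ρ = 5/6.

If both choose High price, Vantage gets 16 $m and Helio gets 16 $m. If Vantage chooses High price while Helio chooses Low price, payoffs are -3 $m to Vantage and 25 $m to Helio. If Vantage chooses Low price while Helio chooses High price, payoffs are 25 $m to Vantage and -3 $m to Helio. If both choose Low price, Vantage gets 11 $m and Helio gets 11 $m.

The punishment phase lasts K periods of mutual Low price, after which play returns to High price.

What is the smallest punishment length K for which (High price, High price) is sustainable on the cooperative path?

3

Need Σ_{k=1}^{K} ρ^k ≥ (25−16)/(16−11) = 1.8000 at ρ = 5/6.
At K = 2 the sum is 1.5278 < 1.8000; at K = 3 it is 2.1065 ≥ 1.8000.
So the minimum punishment length is K = 3.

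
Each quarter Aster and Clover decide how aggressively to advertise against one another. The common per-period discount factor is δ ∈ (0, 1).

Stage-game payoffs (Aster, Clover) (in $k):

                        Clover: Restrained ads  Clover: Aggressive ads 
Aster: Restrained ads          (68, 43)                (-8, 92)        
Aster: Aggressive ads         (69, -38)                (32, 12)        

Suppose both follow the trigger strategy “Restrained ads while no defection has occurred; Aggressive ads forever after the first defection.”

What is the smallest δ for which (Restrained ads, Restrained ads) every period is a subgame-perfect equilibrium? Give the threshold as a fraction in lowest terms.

49/80

Aster's threshold: (69−68)/(69−32) = 1/37.
Clover's threshold: (92−43)/(92−12) = 49/80.
1/37 < 49/80, so Clover binds and δ* = 49/80.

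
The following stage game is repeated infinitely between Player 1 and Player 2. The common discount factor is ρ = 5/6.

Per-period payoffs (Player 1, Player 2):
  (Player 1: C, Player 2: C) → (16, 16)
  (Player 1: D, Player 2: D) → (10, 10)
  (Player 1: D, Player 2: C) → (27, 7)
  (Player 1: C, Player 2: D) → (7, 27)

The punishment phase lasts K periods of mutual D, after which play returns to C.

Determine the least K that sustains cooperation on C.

3

IC: ρ(1−ρ^K)/(1−ρ) ≥ (27−16)/(16−10) = 11/6.
With ρ = 5/6: need 1 − ρ^K ≥ 11/6·(1−5/6)/(5/6), i.e. ρ^K ≤ 0.6333.
Since (5/6)^2 = 0.6944 and (5/6)^3 = 0.5787, the smallest such K is 3.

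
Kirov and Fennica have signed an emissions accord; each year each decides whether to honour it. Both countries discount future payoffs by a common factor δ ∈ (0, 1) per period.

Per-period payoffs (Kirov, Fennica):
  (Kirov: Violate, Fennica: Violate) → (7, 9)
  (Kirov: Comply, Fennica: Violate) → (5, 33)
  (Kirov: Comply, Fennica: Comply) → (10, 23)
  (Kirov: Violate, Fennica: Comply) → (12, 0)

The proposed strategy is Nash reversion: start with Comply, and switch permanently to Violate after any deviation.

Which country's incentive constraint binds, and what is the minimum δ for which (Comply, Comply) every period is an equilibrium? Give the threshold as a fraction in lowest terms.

For Kirov: deviation gain 12−10 = 2, per-period punishment loss 10−7 = 3. IC gives δ ≥ 2/5.
For Fennica: gain 10, loss 14 per period, so δ ≥ 10/24 = 5/12.
The tighter constraint is Fennica's, so cooperation needs δ ≥ 5/12.

Fennica; δ ≥ 5/12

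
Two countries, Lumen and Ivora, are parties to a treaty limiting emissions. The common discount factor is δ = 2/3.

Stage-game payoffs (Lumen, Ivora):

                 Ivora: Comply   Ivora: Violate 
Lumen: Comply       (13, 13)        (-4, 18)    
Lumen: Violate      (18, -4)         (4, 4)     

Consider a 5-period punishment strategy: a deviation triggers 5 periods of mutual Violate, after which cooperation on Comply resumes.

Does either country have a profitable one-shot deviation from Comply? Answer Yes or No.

IC: δ+…+δ^5 ≥ (18−13)/(13−4) = 5/9.
At δ = 2/3: partial sum = 1.7366 ≥ 0.5556. Cooperation sustainable.

No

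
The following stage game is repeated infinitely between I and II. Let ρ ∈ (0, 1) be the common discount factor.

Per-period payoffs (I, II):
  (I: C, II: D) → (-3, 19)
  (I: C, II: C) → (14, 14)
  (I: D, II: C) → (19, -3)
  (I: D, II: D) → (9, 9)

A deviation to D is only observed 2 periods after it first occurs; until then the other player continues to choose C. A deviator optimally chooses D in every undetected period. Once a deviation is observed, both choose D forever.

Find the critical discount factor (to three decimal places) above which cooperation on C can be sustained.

0.707

The best deviation is to choose D for all 2 undetected periods, earning 19 each, then 9 forever once detected.
Deviation value: 19(1−ρ^2)/(1−ρ) + 9ρ^2/(1−ρ); cooperation value: 14/(1−ρ).
IC: 14 ≥ 19(1−ρ^2) + 9ρ^2 = 19 − 10ρ^2.
So ρ^2 ≥ 5/10 = 1/2, giving ρ ≥ (1/2)^(1/2) ≈ 0.707.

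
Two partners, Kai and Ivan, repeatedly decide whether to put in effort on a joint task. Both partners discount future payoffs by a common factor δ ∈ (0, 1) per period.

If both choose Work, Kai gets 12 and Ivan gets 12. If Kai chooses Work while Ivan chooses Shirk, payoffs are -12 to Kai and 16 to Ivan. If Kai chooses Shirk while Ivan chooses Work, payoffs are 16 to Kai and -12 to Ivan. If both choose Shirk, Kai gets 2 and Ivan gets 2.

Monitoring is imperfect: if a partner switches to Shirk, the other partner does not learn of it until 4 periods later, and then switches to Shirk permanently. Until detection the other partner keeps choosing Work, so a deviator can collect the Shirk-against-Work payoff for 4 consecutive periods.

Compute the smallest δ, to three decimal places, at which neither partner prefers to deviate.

Deviating for the 4 undetected periods gains 16−12 = 4 per period over cooperation, then loses 12−2 = 10 per period forever once punishment starts.
Gain: 4(1 + δ + … + δ^3); loss: 10·δ^4/(1−δ).
No profitable deviation ⇔ 4(1−δ^4) ≤ 10·δ^4, i.e. δ^4 ≥ 4/(4+10) = 2/7.
Hence δ ≥ (2/7)^(1/4) ≈ 0.731.

0.731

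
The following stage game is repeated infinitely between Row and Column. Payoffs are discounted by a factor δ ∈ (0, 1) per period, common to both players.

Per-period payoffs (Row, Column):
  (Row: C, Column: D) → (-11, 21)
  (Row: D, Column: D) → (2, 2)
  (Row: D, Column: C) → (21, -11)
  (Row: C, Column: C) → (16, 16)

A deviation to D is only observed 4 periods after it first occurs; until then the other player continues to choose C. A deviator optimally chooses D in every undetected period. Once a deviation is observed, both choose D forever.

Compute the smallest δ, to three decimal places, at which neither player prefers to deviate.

A deviator earns 21 for 4 periods, then 2 forever; cooperating earns 16 forever. Multiplying the IC by (1−δ):
16 ≥ 21(1−δ^4) + 2δ^4, so 19·δ^4 ≥ 5 and δ^4 ≥ 5/19.
δ ≥ (5/19)^(1/4) ≈ 0.716.

0.716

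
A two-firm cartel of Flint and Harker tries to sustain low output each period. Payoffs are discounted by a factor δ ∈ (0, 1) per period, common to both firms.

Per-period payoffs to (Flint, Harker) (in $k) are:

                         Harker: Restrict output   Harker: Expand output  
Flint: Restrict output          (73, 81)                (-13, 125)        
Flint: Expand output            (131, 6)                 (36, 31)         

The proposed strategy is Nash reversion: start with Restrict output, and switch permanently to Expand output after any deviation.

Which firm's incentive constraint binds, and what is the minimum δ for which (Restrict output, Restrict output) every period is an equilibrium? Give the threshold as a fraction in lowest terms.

Flint: cooperation gives 73 each period; deviation gives 131 once then 36 forever.
  73/(1−δ) ≥ 131 + 36δ/(1−δ) ⇒ δ ≥ 58/95.
Harker: cooperation gives 81 each period; deviation gives 125 once then 31 forever.
  δ ≥ 44/94 = 22/47.
Both must hold, so the binding constraint is Flint's: δ ≥ 58/95.

Flint; δ ≥ 58/95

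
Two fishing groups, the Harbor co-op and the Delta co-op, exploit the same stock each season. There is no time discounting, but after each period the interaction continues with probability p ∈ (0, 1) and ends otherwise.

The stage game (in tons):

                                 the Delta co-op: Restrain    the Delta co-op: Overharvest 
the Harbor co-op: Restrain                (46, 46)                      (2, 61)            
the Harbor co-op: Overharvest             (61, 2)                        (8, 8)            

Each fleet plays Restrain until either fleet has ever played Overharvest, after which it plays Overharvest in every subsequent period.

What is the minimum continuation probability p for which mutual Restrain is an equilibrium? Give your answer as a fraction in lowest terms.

Expected cooperation value is 46 + p·46 + p²·46 + … = 46/(1−p); deviation gives 61 + p·8/(1−p).
46 ≥ 61(1−p) + 8p ⇒ 53p ≥ 15 ⇒ p ≥ 15/53.

15/53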